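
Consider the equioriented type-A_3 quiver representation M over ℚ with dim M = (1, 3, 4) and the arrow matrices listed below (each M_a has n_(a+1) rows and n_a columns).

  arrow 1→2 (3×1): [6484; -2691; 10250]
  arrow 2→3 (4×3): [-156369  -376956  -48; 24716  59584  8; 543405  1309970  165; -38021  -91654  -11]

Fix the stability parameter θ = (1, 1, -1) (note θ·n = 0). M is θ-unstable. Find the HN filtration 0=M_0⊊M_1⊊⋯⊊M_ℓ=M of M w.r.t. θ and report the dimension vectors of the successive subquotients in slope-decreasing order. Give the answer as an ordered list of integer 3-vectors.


Interval decomposition of M: I[1,2], I[2,3]^2, I[3,3]^2.
HN type (ℓ=3): μ^(1)=1; μ^(2)=0; μ^(3)=-1

((1, 1, 0); (0, 2, 2); (0, 0, 2))


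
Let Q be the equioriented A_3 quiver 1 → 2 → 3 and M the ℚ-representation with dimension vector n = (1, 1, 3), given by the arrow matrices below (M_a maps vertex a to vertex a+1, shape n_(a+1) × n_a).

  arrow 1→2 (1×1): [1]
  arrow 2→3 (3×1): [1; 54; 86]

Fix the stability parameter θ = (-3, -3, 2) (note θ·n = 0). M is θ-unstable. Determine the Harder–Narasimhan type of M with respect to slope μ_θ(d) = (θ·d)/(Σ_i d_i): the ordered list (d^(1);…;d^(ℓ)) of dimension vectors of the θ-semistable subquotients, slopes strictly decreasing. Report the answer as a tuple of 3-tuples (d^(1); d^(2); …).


Interval decomposition of M: I[1,3], I[3,3]^2.
HN type (ℓ=2): μ^(1)=2; μ^(2)=-3

((0, 0, 3); (1, 1, 0))


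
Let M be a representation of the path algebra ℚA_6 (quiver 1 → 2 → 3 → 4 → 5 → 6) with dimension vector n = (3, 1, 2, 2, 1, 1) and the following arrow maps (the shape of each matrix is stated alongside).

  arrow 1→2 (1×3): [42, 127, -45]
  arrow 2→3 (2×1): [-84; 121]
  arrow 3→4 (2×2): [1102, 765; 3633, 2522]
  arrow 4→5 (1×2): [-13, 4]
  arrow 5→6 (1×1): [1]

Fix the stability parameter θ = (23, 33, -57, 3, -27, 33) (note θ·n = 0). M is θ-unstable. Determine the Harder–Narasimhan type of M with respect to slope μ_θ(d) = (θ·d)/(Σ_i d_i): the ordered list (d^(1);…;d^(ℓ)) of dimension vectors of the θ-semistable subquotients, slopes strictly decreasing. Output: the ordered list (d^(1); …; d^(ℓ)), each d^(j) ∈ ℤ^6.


Interval decomposition of M: I[1,1]^2, I[1,6], I[3,4].
HN type (ℓ=5): μ^(1)=33; μ^(2)=23; μ^(3)=3; μ^(4)=-5; μ^(5)=-57

((0, 0, 0, 0, 0, 1); (2, 0, 0, 0, 0, 0); (0, 0, 0, 1, 0, 0); (1, 1, 1, 1, 1, 0); (0, 0, 1, 0, 0, 0))


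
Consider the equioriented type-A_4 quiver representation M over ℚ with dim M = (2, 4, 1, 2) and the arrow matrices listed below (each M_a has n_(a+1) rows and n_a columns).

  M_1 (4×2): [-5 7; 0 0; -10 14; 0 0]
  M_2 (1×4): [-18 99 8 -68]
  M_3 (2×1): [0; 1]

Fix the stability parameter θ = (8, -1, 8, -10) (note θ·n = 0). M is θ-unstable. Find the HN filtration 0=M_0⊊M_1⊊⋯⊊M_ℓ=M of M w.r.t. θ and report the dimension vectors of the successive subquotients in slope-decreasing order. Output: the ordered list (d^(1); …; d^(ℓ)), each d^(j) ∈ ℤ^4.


Barcode: M ≅ I[1,1], I[1,4], I[2,2]^3, I[4,4]. HN layers by μ_θ (4 steps, strictly decreasing):
  μ^(1)=8; μ^(2)=5/4; μ^(3)=-1; μ^(4)=-10

((1, 0, 0, 0); (1, 1, 1, 1); (0, 3, 0, 0); (0, 0, 0, 1))


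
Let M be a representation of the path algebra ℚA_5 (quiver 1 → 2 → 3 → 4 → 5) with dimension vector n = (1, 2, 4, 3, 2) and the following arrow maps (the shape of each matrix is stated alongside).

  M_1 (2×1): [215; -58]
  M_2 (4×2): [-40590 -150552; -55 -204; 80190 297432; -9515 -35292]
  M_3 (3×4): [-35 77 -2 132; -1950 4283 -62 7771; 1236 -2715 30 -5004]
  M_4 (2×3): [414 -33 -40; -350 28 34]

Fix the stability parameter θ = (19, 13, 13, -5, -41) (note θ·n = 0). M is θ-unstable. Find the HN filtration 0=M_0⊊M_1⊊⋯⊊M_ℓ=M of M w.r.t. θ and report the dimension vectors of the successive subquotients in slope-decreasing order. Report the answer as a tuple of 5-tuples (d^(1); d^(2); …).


Interval decomposition of M: I[1,4], I[2,2], I[3,3], I[3,5]^2.
HN type (ℓ=3): μ^(1)=13; μ^(2)=10; μ^(3)=-11

((0, 1, 1, 0, 0); (1, 1, 1, 1, 0); (0, 0, 2, 2, 2))


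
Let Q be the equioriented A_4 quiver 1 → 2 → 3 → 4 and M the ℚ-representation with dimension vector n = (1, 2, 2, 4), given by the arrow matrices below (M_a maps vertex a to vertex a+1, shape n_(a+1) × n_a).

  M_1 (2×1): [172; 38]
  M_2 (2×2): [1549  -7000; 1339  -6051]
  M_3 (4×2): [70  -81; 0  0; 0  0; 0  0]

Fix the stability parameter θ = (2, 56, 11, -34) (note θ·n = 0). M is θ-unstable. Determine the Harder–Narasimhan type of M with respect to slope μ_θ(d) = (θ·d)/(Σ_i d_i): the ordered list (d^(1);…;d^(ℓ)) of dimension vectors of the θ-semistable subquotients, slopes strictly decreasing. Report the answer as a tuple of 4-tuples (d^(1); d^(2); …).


Via rank(M_{q-1}∘⋯∘M_p): M ≅ I[1,4], I[2,3], I[4,4]^3.
μ_θ-semistable layers: μ^(1)=67/2; μ^(2)=11; μ^(3)=2; μ^(4)=-34

((0, 1, 1, 0); (0, 1, 1, 1); (1, 0, 0, 0); (0, 0, 0, 3))


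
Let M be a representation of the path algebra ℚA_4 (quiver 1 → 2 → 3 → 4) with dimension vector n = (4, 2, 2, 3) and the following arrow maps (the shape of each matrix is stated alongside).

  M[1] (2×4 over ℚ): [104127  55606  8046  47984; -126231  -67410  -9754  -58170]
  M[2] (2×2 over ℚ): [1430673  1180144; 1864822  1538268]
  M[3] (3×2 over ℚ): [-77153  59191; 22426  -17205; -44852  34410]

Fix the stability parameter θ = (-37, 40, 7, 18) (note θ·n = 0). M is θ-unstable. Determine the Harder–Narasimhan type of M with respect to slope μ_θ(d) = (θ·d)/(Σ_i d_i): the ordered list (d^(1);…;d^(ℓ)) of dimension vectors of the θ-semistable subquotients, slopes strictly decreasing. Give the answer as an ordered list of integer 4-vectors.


Interval decomposition of M: I[1,1]^2, I[1,4]^2, I[4,4].
HN type (ℓ=3): μ^(1)=65/3; μ^(2)=18; μ^(3)=-37

((0, 2, 2, 2); (0, 0, 0, 1); (4, 0, 0, 0))


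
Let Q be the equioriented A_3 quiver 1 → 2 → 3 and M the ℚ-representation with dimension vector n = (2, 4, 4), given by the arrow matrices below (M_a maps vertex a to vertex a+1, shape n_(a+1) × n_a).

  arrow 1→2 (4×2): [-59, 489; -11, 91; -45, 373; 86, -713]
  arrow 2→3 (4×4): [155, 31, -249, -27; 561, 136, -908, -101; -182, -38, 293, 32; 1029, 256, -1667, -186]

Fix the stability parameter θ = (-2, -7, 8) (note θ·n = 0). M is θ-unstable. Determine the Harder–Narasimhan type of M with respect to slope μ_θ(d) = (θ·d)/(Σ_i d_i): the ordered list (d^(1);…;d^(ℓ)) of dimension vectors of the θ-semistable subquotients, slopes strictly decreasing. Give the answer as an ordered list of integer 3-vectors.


Interval decomposition of M: I[1,3]^2, I[2,3]^2.
HN type (ℓ=3): μ^(1)=8; μ^(2)=-9/2; μ^(3)=-7

((0, 0, 4); (2, 2, 0); (0, 2, 0))


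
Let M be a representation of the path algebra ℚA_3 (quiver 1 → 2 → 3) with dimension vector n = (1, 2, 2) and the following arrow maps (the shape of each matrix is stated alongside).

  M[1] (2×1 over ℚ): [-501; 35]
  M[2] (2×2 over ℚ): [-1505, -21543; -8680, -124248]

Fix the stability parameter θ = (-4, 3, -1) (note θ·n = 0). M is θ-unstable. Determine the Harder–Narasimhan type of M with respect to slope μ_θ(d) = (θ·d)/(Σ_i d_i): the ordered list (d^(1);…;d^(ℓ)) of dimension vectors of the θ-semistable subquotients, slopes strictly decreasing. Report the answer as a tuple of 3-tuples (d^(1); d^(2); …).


Barcode: M ≅ I[1,2], I[2,3], I[3,3]. HN layers by μ_θ (4 steps, strictly decreasing):
  μ^(1)=3; μ^(2)=1; μ^(3)=-1; μ^(4)=-4

((0, 1, 0); (0, 1, 1); (0, 0, 1); (1, 0, 0))


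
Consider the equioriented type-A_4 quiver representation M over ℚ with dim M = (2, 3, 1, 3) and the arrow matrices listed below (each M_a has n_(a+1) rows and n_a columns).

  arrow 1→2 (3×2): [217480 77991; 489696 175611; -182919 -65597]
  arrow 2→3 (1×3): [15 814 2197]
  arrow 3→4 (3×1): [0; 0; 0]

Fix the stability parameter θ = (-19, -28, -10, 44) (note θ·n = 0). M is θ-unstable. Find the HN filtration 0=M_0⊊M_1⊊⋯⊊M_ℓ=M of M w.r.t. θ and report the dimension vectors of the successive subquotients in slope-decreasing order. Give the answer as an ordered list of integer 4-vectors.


Interval decomposition of M: I[1,2], I[1,3], I[2,2], I[4,4]^3.
HN type (ℓ=4): μ^(1)=44; μ^(2)=-10; μ^(3)=-47/2; μ^(4)=-28

((0, 0, 0, 3); (0, 0, 1, 0); (2, 2, 0, 0); (0, 1, 0, 0))


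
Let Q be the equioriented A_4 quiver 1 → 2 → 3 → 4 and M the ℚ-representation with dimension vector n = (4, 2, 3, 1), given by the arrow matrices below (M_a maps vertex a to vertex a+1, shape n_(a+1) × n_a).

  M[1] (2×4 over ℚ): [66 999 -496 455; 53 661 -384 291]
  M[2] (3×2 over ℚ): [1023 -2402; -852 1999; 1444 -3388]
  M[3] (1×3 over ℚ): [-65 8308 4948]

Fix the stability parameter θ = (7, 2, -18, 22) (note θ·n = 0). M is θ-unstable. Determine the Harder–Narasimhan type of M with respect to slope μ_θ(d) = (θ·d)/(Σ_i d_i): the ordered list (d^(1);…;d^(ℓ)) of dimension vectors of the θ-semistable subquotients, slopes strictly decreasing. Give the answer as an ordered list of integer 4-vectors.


Interval decomposition of M: I[1,1]^2, I[1,3], I[1,4], I[3,3].
HN type (ℓ=4): μ^(1)=22; μ^(2)=7; μ^(3)=-3; μ^(4)=-18

((0, 0, 0, 1); (2, 0, 0, 0); (2, 2, 2, 0); (0, 0, 1, 0))


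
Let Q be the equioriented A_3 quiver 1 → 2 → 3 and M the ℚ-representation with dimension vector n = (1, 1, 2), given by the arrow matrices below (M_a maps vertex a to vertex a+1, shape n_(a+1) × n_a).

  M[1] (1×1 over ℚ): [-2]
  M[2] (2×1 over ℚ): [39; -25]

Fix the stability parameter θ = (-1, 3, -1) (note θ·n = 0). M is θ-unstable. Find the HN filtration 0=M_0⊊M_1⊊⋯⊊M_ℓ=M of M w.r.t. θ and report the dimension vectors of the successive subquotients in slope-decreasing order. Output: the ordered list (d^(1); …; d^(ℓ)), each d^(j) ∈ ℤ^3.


Via rank(M_{q-1}∘⋯∘M_p): M ≅ I[1,3], I[3,3].
μ_θ-semistable layers: μ^(1)=1; μ^(2)=-1

((0, 1, 1); (1, 0, 1))


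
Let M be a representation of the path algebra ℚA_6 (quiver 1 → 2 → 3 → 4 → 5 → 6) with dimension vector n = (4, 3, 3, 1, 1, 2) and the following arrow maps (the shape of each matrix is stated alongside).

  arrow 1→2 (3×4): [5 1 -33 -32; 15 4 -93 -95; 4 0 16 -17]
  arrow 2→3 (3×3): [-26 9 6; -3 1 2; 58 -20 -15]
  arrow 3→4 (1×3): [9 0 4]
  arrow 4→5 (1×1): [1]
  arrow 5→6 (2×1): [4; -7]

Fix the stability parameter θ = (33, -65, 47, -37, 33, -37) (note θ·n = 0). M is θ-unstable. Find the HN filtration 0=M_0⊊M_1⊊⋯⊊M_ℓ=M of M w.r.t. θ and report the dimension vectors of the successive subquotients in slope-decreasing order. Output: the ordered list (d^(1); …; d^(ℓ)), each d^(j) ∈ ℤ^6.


Via rank(M_{q-1}∘⋯∘M_p): M ≅ I[1,1], I[1,3]^2, I[1,6], I[6,6].
μ_θ-semistable layers: μ^(1)=47; μ^(2)=33; μ^(3)=3/2; μ^(4)=-16; μ^(5)=-37

((0, 0, 2, 0, 0, 0); (1, 0, 0, 0, 0, 0); (0, 0, 1, 1, 1, 1); (3, 3, 0, 0, 0, 0); (0, 0, 0, 0, 0, 1))


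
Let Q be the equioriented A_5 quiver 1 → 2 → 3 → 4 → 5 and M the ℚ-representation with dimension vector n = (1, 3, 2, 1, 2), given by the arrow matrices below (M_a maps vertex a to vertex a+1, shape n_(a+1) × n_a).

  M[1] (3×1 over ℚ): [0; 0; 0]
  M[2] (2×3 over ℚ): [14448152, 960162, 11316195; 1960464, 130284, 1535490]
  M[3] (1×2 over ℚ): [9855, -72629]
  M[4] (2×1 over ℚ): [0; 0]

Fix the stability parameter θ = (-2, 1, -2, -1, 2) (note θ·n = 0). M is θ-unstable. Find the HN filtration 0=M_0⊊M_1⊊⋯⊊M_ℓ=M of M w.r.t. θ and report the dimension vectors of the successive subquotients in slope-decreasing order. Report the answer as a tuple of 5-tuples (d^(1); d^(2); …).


Interval decomposition of M: I[1,1], I[2,2]^2, I[2,4], I[3,3], I[5,5]^2.
HN type (ℓ=4): μ^(1)=2; μ^(2)=1; μ^(3)=-2/3; μ^(4)=-2

((0, 0, 0, 0, 2); (0, 2, 0, 0, 0); (0, 1, 1, 1, 0); (1, 0, 1, 0, 0))


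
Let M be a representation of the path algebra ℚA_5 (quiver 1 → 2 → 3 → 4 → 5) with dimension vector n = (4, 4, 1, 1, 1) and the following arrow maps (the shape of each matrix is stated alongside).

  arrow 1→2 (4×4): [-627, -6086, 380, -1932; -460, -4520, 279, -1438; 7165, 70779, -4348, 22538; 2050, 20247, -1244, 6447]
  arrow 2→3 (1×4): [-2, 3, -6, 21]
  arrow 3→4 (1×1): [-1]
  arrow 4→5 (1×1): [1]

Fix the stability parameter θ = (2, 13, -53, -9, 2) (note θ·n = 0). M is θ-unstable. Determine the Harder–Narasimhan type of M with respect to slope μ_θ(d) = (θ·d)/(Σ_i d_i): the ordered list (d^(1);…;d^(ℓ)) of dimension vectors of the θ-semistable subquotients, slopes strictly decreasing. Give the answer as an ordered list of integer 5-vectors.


Interval decomposition of M: I[1,2]^3, I[1,5].
HN type (ℓ=4): μ^(1)=13; μ^(2)=2; μ^(3)=-9; μ^(4)=-38/3

((0, 3, 0, 0, 0); (3, 0, 0, 0, 1); (0, 0, 0, 1, 0); (1, 1, 1, 0, 0))


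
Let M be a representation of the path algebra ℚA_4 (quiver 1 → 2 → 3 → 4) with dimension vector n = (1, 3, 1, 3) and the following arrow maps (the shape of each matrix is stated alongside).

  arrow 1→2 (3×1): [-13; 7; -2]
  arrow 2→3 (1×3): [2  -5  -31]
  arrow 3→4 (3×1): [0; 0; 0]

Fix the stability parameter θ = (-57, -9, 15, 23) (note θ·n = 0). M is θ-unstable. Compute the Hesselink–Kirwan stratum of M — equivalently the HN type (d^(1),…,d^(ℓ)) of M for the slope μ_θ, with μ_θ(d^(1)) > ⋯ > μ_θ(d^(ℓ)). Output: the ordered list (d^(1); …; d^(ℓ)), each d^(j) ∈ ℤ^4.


Via rank(M_{q-1}∘⋯∘M_p): M ≅ I[1,3], I[2,2]^2, I[4,4]^3.
μ_θ-semistable layers: μ^(1)=23; μ^(2)=15; μ^(3)=-9; μ^(4)=-57

((0, 0, 0, 3); (0, 0, 1, 0); (0, 3, 0, 0); (1, 0, 0, 0))


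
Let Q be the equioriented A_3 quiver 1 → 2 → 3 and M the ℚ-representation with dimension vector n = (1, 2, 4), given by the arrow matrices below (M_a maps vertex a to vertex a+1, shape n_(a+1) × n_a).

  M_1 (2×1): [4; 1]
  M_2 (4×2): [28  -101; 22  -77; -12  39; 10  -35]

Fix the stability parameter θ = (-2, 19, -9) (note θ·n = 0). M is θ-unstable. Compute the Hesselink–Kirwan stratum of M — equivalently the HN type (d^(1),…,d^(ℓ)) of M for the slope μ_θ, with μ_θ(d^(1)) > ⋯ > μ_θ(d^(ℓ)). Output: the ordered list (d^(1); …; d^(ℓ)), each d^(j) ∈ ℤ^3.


Via rank(M_{q-1}∘⋯∘M_p): M ≅ I[1,3], I[2,3], I[3,3]^2.
μ_θ-semistable layers: μ^(1)=5; μ^(2)=-2; μ^(3)=-9

((0, 2, 2); (1, 0, 0); (0, 0, 2))


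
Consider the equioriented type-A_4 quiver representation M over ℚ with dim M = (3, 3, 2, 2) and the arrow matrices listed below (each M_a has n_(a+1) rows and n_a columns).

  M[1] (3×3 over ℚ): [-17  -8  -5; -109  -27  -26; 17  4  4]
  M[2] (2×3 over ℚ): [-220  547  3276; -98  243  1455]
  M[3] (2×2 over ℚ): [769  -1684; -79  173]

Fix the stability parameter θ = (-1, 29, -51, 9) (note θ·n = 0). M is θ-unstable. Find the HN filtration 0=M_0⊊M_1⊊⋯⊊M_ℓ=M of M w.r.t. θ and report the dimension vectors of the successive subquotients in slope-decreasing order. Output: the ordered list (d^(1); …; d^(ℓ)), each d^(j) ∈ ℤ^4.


Via rank(M_{q-1}∘⋯∘M_p): M ≅ I[1,2], I[1,4]^2.
μ_θ-semistable layers: μ^(1)=29; μ^(2)=9; μ^(3)=-1; μ^(4)=-23/3

((0, 1, 0, 0); (0, 0, 0, 2); (1, 0, 0, 0); (2, 2, 2, 0))


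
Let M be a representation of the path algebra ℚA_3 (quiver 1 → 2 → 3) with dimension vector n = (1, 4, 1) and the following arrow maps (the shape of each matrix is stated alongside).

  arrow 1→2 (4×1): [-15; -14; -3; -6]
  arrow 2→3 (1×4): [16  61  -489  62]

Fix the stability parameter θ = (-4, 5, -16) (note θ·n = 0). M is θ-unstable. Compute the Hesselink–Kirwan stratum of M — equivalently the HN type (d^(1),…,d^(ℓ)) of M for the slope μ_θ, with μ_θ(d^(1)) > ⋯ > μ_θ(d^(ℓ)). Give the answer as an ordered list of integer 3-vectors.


Via rank(M_{q-1}∘⋯∘M_p): M ≅ I[1,3], I[2,2]^3.
μ_θ-semistable layers: μ^(1)=5; μ^(2)=-5

((0, 3, 0); (1, 1, 1))


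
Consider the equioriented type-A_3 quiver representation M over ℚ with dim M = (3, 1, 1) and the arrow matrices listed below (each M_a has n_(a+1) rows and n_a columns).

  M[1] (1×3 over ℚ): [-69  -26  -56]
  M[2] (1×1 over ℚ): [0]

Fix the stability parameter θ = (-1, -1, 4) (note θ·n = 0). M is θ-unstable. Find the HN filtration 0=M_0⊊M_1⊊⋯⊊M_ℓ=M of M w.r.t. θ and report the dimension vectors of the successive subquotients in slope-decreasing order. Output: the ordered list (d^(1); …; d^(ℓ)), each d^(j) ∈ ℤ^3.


Barcode: M ≅ I[1,1]^2, I[1,2], I[3,3]. HN layers by μ_θ (2 steps, strictly decreasing):
  μ^(1)=4; μ^(2)=-1

((0, 0, 1); (3, 1, 0))


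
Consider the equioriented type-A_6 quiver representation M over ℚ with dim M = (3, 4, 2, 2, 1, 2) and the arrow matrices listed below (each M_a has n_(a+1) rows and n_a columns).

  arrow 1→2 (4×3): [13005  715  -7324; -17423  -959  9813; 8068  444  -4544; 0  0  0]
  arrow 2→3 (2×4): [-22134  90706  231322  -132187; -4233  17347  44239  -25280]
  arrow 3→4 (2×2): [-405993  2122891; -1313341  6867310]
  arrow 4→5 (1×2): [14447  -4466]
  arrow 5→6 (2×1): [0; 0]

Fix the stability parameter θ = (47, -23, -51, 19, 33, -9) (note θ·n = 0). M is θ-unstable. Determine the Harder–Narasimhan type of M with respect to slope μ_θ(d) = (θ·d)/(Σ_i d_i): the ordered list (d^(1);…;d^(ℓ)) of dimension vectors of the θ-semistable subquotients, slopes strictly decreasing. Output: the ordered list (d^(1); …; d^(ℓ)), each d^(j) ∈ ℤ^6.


Via rank(M_{q-1}∘⋯∘M_p): M ≅ I[1,1], I[1,2], I[1,5], I[2,2], I[2,4], I[6,6]^2.
μ_θ-semistable layers: μ^(1)=47; μ^(2)=33; μ^(3)=19; μ^(4)=12; μ^(5)=-9; μ^(6)=-23; μ^(7)=-37

((1, 0, 0, 0, 0, 0); (0, 0, 0, 0, 1, 0); (0, 0, 0, 2, 0, 0); (1, 1, 0, 0, 0, 0); (1, 1, 1, 0, 0, 2); (0, 1, 0, 0, 0, 0); (0, 1, 1, 0, 0, 0))


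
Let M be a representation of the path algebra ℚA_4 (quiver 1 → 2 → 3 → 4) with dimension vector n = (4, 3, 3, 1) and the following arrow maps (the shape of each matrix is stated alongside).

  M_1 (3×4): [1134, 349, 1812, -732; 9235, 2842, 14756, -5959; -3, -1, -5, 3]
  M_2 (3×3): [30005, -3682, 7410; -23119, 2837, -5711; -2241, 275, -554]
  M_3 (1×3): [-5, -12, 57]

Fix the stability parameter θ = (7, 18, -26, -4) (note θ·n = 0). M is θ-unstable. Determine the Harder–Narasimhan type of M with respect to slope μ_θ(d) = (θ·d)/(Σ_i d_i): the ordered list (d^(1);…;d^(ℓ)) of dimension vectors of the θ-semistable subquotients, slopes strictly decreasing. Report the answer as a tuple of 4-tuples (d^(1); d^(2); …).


Interval decomposition of M: I[1,1], I[1,3]^2, I[1,4].
HN type (ℓ=3): μ^(1)=7; μ^(2)=-1/3; μ^(3)=-5/4

((1, 0, 0, 0); (2, 2, 2, 0); (1, 1, 1, 1))


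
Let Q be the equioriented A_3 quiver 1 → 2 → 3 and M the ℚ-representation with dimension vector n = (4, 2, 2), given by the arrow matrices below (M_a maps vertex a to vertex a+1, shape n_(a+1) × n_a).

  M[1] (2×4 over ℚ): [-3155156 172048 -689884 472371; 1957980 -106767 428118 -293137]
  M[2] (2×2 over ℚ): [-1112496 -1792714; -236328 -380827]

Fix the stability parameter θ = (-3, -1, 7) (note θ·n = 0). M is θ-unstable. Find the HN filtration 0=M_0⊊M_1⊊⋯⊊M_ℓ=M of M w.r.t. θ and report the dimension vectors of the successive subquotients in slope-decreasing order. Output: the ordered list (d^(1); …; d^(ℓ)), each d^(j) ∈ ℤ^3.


Via rank(M_{q-1}∘⋯∘M_p): M ≅ I[1,1]^2, I[1,2], I[1,3], I[3,3].
μ_θ-semistable layers: μ^(1)=7; μ^(2)=-1; μ^(3)=-3

((0, 0, 2); (0, 2, 0); (4, 0, 0))


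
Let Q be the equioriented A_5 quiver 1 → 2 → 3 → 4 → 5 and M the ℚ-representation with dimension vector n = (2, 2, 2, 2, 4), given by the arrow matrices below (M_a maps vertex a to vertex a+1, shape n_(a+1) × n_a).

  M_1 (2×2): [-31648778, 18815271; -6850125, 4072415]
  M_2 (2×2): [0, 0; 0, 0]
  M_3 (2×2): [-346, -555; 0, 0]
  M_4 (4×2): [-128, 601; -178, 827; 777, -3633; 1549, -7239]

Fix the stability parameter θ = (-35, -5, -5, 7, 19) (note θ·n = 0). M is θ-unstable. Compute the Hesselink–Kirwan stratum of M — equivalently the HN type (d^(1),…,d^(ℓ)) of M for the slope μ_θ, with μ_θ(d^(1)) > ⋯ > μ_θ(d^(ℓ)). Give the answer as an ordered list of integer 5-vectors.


Barcode: M ≅ I[1,2]^2, I[3,3], I[3,5], I[4,5], I[5,5]^2. HN layers by μ_θ (4 steps, strictly decreasing):
  μ^(1)=19; μ^(2)=7; μ^(3)=-5; μ^(4)=-35

((0, 0, 0, 0, 4); (0, 0, 0, 2, 0); (0, 2, 2, 0, 0); (2, 0, 0, 0, 0))


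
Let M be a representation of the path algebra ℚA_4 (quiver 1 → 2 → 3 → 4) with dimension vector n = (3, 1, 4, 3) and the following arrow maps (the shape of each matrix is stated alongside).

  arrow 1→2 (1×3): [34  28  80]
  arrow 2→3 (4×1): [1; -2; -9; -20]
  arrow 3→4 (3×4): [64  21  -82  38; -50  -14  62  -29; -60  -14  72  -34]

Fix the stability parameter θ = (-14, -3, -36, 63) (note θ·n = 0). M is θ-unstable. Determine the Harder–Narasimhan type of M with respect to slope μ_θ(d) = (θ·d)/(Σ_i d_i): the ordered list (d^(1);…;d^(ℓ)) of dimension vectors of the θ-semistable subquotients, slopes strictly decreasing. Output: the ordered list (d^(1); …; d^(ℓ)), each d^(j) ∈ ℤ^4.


Interval decomposition of M: I[1,1]^2, I[1,3], I[3,3], I[3,4]^2, I[4,4].
HN type (ℓ=4): μ^(1)=63; μ^(2)=-14; μ^(3)=-53/3; μ^(4)=-36

((0, 0, 0, 3); (2, 0, 0, 0); (1, 1, 1, 0); (0, 0, 3, 0))


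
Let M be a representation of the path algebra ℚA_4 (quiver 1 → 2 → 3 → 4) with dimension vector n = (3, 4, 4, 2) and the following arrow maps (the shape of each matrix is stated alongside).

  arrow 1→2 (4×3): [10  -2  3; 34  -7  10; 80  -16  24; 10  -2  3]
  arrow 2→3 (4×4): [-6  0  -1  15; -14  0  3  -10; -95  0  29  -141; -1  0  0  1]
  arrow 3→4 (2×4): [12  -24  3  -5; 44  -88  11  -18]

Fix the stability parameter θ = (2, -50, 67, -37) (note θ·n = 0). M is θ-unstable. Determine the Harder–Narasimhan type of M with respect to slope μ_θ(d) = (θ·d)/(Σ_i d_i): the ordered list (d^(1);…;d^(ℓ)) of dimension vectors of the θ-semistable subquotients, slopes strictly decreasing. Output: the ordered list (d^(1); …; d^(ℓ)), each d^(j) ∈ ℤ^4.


Barcode: M ≅ I[1,1], I[1,2], I[1,3], I[2,4]^2, I[3,3]. HN layers by μ_θ (5 steps, strictly decreasing):
  μ^(1)=67; μ^(2)=15; μ^(3)=2; μ^(4)=-24; μ^(5)=-50

((0, 0, 2, 0); (0, 0, 2, 2); (1, 0, 0, 0); (2, 2, 0, 0); (0, 2, 0, 0))


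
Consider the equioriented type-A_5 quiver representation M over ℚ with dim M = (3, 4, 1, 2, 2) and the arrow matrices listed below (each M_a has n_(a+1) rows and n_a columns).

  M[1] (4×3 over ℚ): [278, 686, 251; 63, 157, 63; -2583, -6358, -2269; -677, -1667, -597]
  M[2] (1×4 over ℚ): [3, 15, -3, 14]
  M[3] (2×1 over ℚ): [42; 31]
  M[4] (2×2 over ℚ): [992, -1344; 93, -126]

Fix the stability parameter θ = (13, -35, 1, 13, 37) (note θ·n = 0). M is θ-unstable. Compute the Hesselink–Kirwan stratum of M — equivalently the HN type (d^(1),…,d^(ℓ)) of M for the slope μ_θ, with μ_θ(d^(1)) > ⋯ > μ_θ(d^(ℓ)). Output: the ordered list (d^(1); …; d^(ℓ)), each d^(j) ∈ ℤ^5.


Via rank(M_{q-1}∘⋯∘M_p): M ≅ I[1,2]^2, I[1,4], I[2,2], I[4,5], I[5,5].
μ_θ-semistable layers: μ^(1)=37; μ^(2)=13; μ^(3)=1; μ^(4)=-11; μ^(5)=-35

((0, 0, 0, 0, 2); (0, 0, 0, 2, 0); (0, 0, 1, 0, 0); (3, 3, 0, 0, 0); (0, 1, 0, 0, 0))


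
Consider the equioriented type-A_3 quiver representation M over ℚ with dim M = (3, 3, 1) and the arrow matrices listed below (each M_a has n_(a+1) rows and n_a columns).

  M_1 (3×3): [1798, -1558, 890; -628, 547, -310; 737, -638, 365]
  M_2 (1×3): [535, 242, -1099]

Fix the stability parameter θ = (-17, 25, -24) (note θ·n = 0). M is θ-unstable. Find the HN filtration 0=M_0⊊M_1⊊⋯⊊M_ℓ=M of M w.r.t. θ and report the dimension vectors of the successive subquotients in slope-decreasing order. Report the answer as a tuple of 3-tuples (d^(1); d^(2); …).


Interval decomposition of M: I[1,1], I[1,2], I[1,3], I[2,2].
HN type (ℓ=3): μ^(1)=25; μ^(2)=1/2; μ^(3)=-17

((0, 2, 0); (0, 1, 1); (3, 0, 0))


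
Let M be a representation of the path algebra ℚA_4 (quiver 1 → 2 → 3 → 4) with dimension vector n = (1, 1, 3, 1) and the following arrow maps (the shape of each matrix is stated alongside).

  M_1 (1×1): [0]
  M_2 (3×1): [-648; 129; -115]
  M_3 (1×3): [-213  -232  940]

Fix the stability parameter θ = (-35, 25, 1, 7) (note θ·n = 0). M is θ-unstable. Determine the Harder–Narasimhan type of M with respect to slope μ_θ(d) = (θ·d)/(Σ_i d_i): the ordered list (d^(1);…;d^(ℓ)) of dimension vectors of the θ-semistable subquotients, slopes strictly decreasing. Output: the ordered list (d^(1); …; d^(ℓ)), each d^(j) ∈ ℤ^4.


Barcode: M ≅ I[1,1], I[2,4], I[3,3]^2. HN layers by μ_θ (3 steps, strictly decreasing):
  μ^(1)=11; μ^(2)=1; μ^(3)=-35

((0, 1, 1, 1); (0, 0, 2, 0); (1, 0, 0, 0))


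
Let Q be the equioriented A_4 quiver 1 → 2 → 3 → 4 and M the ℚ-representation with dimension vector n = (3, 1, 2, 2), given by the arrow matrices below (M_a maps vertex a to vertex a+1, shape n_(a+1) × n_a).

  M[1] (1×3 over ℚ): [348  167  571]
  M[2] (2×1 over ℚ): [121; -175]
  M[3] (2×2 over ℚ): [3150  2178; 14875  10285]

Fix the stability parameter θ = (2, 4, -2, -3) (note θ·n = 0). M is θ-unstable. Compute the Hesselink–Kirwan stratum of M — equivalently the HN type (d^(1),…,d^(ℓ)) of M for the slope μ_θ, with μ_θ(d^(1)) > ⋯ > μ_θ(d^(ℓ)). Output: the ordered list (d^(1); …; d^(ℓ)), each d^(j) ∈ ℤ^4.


Interval decomposition of M: I[1,1]^2, I[1,3], I[3,4], I[4,4].
HN type (ℓ=4): μ^(1)=2; μ^(2)=4/3; μ^(3)=-5/2; μ^(4)=-3

((2, 0, 0, 0); (1, 1, 1, 0); (0, 0, 1, 1); (0, 0, 0, 1))


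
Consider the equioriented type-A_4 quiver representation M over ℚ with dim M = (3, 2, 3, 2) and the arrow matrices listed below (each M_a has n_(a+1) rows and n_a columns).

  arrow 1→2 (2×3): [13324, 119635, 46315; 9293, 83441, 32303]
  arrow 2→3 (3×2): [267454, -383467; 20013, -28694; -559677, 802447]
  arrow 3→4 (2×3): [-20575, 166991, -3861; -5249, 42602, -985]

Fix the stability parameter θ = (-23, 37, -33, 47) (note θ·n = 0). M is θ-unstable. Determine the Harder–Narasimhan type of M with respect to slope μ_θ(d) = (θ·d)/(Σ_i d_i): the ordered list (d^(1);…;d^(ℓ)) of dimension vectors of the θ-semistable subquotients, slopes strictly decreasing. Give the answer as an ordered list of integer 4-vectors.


Via rank(M_{q-1}∘⋯∘M_p): M ≅ I[1,1], I[1,3], I[1,4], I[3,4].
μ_θ-semistable layers: μ^(1)=47; μ^(2)=2; μ^(3)=-23; μ^(4)=-33

((0, 0, 0, 2); (0, 2, 2, 0); (3, 0, 0, 0); (0, 0, 1, 0))


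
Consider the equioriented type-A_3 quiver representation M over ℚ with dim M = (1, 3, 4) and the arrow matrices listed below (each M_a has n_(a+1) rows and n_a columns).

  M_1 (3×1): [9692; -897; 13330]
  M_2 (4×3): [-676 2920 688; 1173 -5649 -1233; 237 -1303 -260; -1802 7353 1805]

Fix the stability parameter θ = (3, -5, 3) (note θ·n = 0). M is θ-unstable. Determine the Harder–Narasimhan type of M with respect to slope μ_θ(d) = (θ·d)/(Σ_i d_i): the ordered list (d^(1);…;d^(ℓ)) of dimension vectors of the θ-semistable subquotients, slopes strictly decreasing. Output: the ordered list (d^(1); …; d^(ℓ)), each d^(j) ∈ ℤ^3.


Interval decomposition of M: I[1,3], I[2,3]^2, I[3,3].
HN type (ℓ=3): μ^(1)=3; μ^(2)=-1; μ^(3)=-5

((0, 0, 4); (1, 1, 0); (0, 2, 0))


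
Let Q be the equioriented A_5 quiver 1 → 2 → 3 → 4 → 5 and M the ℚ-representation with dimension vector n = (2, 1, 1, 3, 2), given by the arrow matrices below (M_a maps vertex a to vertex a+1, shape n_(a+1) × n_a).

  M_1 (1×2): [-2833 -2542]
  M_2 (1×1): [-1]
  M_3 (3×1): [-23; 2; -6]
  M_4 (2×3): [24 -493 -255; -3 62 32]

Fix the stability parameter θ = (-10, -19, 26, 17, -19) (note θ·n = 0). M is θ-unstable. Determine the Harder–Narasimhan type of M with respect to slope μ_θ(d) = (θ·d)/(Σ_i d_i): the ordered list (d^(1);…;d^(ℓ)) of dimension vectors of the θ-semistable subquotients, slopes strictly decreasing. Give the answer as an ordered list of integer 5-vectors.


Interval decomposition of M: I[1,1], I[1,5], I[4,4], I[4,5].
HN type (ℓ=5): μ^(1)=17; μ^(2)=8; μ^(3)=-1; μ^(4)=-10; μ^(5)=-29/2

((0, 0, 0, 1, 0); (0, 0, 1, 1, 1); (0, 0, 0, 1, 1); (1, 0, 0, 0, 0); (1, 1, 0, 0, 0))


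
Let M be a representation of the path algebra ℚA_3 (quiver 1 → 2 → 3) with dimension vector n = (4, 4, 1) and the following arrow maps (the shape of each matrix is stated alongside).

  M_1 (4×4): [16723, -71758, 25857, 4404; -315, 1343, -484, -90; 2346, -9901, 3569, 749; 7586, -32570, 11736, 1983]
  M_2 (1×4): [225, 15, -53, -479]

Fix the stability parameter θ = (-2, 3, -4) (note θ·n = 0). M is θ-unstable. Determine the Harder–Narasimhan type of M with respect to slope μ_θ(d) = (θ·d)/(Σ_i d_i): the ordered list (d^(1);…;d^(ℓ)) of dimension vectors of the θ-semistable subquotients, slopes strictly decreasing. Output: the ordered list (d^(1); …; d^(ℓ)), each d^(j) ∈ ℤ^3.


Barcode: M ≅ I[1,1], I[1,2]^2, I[1,3], I[2,2]. HN layers by μ_θ (3 steps, strictly decreasing):
  μ^(1)=3; μ^(2)=-1/2; μ^(3)=-2

((0, 3, 0); (0, 1, 1); (4, 0, 0))


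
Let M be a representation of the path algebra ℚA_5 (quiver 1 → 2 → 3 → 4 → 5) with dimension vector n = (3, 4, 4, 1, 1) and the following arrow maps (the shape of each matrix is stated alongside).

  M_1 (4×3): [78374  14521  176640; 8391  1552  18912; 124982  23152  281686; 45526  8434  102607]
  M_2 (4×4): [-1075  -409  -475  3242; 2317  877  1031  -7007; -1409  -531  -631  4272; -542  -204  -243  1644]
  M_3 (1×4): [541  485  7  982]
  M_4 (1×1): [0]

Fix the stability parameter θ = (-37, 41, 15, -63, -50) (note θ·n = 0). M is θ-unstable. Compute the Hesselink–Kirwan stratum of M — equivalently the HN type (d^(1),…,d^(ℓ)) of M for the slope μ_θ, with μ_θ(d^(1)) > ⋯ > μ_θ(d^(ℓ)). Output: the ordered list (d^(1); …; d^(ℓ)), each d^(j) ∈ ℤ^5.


Interval decomposition of M: I[1,2], I[1,3], I[1,4], I[2,3], I[3,3], I[5,5].
HN type (ℓ=6): μ^(1)=41; μ^(2)=28; μ^(3)=15; μ^(4)=-7/3; μ^(5)=-37; μ^(6)=-50

((0, 1, 0, 0, 0); (0, 2, 2, 0, 0); (0, 0, 1, 0, 0); (0, 1, 1, 1, 0); (3, 0, 0, 0, 0); (0, 0, 0, 0, 1))


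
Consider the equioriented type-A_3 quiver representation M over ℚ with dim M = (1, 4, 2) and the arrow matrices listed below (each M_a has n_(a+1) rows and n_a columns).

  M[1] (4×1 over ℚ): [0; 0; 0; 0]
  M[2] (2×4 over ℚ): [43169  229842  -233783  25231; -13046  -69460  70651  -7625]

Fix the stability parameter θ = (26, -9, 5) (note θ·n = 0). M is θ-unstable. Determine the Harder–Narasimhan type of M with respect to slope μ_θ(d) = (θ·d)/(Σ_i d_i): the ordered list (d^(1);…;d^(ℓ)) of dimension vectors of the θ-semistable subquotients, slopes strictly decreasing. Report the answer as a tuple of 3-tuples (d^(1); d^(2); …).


Via rank(M_{q-1}∘⋯∘M_p): M ≅ I[1,1], I[2,2]^2, I[2,3]^2.
μ_θ-semistable layers: μ^(1)=26; μ^(2)=5; μ^(3)=-9

((1, 0, 0); (0, 0, 2); (0, 4, 0))


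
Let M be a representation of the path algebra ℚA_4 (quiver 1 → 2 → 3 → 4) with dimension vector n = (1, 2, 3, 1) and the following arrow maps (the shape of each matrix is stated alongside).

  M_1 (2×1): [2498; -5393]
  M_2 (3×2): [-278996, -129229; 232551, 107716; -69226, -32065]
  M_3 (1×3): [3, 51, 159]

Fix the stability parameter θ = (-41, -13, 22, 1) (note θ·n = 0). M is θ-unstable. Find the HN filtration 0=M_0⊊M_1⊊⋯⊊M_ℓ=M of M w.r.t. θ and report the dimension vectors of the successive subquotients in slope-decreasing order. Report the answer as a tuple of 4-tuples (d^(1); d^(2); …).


Via rank(M_{q-1}∘⋯∘M_p): M ≅ I[1,3], I[2,4], I[3,3].
μ_θ-semistable layers: μ^(1)=22; μ^(2)=23/2; μ^(3)=-13; μ^(4)=-41

((0, 0, 2, 0); (0, 0, 1, 1); (0, 2, 0, 0); (1, 0, 0, 0))


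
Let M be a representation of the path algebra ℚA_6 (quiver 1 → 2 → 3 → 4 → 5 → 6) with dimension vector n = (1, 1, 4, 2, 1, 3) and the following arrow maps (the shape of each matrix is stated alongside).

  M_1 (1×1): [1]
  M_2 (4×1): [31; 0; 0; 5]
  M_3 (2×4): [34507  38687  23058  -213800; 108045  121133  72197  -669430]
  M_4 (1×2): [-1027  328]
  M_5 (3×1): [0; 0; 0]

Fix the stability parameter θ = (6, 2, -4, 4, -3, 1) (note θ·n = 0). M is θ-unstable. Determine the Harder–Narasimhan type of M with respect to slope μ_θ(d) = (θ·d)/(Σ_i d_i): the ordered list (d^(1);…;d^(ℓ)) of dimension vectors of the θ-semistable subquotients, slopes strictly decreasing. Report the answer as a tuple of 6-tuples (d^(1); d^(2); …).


Via rank(M_{q-1}∘⋯∘M_p): M ≅ I[1,5], I[3,3]^2, I[3,4], I[6,6]^3.
μ_θ-semistable layers: μ^(1)=4; μ^(2)=1; μ^(3)=-4

((0, 0, 0, 1, 0, 0); (1, 1, 1, 1, 1, 3); (0, 0, 3, 0, 0, 0))


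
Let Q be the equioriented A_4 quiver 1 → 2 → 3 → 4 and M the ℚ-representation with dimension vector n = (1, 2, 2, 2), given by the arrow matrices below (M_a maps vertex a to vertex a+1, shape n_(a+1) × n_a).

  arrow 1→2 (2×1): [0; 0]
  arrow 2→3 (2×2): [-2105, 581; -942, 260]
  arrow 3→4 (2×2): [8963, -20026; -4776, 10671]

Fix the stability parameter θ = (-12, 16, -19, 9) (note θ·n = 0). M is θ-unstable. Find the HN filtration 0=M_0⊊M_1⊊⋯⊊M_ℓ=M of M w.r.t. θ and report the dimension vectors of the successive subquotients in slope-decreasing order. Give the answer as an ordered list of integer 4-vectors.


Via rank(M_{q-1}∘⋯∘M_p): M ≅ I[1,1], I[2,4]^2.
μ_θ-semistable layers: μ^(1)=9; μ^(2)=-3/2; μ^(3)=-12

((0, 0, 0, 2); (0, 2, 2, 0); (1, 0, 0, 0))


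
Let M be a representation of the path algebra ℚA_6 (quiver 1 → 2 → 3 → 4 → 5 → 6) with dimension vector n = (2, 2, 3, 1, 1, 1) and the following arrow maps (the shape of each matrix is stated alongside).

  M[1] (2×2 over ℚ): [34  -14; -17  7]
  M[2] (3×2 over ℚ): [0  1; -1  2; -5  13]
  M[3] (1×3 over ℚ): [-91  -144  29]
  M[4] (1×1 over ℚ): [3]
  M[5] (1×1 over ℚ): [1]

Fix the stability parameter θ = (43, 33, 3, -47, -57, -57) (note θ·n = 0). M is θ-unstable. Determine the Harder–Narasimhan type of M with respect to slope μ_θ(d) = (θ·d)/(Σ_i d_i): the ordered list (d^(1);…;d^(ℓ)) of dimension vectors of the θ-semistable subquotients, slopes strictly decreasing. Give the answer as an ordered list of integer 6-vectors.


Interval decomposition of M: I[1,1], I[1,3], I[2,6], I[3,3].
HN type (ℓ=4): μ^(1)=43; μ^(2)=79/3; μ^(3)=3; μ^(4)=-25

((1, 0, 0, 0, 0, 0); (1, 1, 1, 0, 0, 0); (0, 0, 1, 0, 0, 0); (0, 1, 1, 1, 1, 1))


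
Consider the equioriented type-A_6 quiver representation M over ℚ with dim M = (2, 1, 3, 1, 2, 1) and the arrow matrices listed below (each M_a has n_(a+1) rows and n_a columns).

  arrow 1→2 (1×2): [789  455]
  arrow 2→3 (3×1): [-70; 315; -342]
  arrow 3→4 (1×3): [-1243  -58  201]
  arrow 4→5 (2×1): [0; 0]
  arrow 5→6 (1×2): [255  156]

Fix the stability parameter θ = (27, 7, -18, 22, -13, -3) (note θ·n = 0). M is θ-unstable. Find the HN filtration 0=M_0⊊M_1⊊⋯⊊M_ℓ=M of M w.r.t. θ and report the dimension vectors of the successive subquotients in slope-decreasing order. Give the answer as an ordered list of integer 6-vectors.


Via rank(M_{q-1}∘⋯∘M_p): M ≅ I[1,1], I[1,4], I[3,3]^2, I[5,5], I[5,6].
μ_θ-semistable layers: μ^(1)=27; μ^(2)=22; μ^(3)=16/3; μ^(4)=-3; μ^(5)=-13; μ^(6)=-18

((1, 0, 0, 0, 0, 0); (0, 0, 0, 1, 0, 0); (1, 1, 1, 0, 0, 0); (0, 0, 0, 0, 0, 1); (0, 0, 0, 0, 2, 0); (0, 0, 2, 0, 0, 0))


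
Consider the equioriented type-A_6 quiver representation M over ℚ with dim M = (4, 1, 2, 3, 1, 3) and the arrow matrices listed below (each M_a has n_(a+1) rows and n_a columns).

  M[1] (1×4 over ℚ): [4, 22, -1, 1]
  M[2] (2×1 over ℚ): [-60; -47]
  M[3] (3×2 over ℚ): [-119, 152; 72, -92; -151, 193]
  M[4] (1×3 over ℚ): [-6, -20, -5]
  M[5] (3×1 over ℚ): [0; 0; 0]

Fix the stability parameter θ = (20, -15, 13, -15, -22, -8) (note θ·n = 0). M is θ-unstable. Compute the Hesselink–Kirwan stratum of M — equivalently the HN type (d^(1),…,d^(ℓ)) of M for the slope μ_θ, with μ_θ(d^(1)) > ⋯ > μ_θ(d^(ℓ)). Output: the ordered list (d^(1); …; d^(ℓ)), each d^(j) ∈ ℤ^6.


Barcode: M ≅ I[1,1]^3, I[1,5], I[3,4], I[4,4], I[6,6]^3. HN layers by μ_θ (5 steps, strictly decreasing):
  μ^(1)=20; μ^(2)=-1; μ^(3)=-19/5; μ^(4)=-8; μ^(5)=-15

((3, 0, 0, 0, 0, 0); (0, 0, 1, 1, 0, 0); (1, 1, 1, 1, 1, 0); (0, 0, 0, 0, 0, 3); (0, 0, 0, 1, 0, 0))


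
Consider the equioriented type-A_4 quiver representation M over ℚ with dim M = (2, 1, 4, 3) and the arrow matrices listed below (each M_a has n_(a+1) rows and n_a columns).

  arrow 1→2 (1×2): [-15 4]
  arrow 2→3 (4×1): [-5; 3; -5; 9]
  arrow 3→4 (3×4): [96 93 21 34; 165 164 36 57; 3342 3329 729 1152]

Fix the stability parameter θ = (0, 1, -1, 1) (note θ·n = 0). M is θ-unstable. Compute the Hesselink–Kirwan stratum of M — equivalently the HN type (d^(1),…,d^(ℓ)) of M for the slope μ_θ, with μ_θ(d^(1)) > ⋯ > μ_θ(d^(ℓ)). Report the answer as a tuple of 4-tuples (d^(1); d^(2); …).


Interval decomposition of M: I[1,1], I[1,3], I[3,3], I[3,4]^2, I[4,4].
HN type (ℓ=3): μ^(1)=1; μ^(2)=0; μ^(3)=-1

((0, 0, 0, 3); (2, 1, 1, 0); (0, 0, 3, 0))


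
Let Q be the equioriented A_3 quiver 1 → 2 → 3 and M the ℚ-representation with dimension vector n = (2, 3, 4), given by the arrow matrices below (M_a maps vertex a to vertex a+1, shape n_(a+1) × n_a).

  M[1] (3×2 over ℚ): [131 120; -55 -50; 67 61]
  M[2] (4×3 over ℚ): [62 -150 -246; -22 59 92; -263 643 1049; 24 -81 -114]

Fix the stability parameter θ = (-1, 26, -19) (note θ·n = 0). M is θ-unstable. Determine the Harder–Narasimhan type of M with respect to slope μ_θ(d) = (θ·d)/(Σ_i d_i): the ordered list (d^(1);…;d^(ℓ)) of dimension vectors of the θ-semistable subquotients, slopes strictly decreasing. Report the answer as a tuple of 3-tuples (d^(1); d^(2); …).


Interval decomposition of M: I[1,3]^2, I[2,3], I[3,3].
HN type (ℓ=3): μ^(1)=7/2; μ^(2)=-1; μ^(3)=-19

((0, 3, 3); (2, 0, 0); (0, 0, 1))


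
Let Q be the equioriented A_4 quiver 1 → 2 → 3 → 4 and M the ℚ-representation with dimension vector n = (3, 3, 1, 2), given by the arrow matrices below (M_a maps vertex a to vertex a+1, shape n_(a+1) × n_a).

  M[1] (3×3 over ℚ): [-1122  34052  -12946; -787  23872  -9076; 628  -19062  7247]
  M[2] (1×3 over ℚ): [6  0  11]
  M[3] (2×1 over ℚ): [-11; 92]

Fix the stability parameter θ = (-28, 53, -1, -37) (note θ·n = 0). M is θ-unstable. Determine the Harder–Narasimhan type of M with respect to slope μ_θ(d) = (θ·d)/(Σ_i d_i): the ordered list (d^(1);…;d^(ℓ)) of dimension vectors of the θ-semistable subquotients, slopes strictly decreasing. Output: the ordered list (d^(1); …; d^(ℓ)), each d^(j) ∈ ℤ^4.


Via rank(M_{q-1}∘⋯∘M_p): M ≅ I[1,1], I[1,2], I[1,4], I[2,2], I[4,4].
μ_θ-semistable layers: μ^(1)=53; μ^(2)=5; μ^(3)=-28; μ^(4)=-37

((0, 2, 0, 0); (0, 1, 1, 1); (3, 0, 0, 0); (0, 0, 0, 1))


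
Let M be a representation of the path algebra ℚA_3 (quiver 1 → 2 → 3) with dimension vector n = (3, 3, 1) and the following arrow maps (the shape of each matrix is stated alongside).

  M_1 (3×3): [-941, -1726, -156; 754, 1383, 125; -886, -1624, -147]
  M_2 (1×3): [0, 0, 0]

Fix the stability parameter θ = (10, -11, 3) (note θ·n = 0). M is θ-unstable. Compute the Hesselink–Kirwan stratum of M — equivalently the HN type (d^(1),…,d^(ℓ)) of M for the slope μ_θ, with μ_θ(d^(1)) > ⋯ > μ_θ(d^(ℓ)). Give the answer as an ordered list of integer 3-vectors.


Interval decomposition of M: I[1,2]^3, I[3,3].
HN type (ℓ=2): μ^(1)=3; μ^(2)=-1/2

((0, 0, 1); (3, 3, 0))
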